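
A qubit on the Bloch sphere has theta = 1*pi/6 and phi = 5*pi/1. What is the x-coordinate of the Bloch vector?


theta = 0.5236, phi = 15.7080
r_x = sin(theta)*cos(phi) = 0.5000 * -1.0000
r_x = -0.5000

-0.5000


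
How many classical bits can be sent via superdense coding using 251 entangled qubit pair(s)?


Superdense coding allows 2 classical bits per shared entangled pair.
251 pair(s) -> 2 * 251 = 502 classical bits

502


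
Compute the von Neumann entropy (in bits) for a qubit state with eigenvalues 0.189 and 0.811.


S = -p*log2(p) - (1-p)*log2(1-p)
p = 0.1890, 1-p = 0.8110
= -0.1890 * log2(0.1890) - 0.8110 * log2(0.8110)
= -(-0.4543) - (-0.2451)
= 0.6994

0.6994


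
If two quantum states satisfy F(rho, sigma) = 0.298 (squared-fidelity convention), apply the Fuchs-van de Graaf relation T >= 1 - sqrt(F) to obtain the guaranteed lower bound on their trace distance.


Fuchs-van de Graaf (squared-fidelity convention): 1 - sqrt(F) <= T <= sqrt(1 - F).
Lower bound: T >= 1 - sqrt(F)
sqrt(F) = sqrt(0.298) = 0.5459
T >= 1 - 0.5459
T >= 0.4541

0.4541


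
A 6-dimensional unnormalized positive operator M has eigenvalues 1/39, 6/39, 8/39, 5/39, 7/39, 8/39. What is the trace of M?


tr(M) = sum of eigenvalues
= 1/39 + 6/39 + 8/39 + 5/39 + 7/39 + 8/39
= 35/39
= 0.8974

0.8974


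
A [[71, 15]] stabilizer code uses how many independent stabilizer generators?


For an [[n,k]] stabilizer code:
Number of stabilizer generators = n - k
= 71 - 15
= 56

56


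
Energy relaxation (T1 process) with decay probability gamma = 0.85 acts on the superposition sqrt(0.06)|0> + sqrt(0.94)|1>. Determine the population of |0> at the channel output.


For amplitude damping with parameter gamma on state sqrt(a)|0> + sqrt(b)|1>:
alpha^2 = 0.06, beta^2 = 0.94
P(|0>) = alpha^2 + gamma * beta^2
= 0.06 + 0.85 * 0.94
= 0.06 + 0.7990
= 0.8590

0.8590


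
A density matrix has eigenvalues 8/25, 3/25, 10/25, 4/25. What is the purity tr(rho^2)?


tr(rho^2) = sum of eigenvalues squared
= (8/25)^2 + (3/25)^2 + (10/25)^2 + (4/25)^2
= (64 + 9 + 100 + 16) / 625
= 189/625
= 0.3024

0.3024


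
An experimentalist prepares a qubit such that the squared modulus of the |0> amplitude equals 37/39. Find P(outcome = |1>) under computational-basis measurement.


|alpha|^2 = 37/39 = 0.9487
|beta|^2 = 1 - 37/39 = 2/39 = 0.0513
P(|1>) = |beta|^2 = 0.0513

0.0513


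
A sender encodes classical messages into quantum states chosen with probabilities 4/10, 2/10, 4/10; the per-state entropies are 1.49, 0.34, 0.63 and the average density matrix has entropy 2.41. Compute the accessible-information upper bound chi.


chi = S(rho) - sum_i p_i * S(rho_i)
Weighted entropy = 4/10 * 1.49 + 2/10 * 0.34 + 4/10 * 0.63
= 0.9160
chi = 2.41 - 0.9160
= 1.4940

1.4940


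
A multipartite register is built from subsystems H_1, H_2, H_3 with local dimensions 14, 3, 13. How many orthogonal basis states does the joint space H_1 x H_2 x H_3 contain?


dim(H_1 x H_2 x H_3) = 14 * 3 * 13
= 42 * 13
= 546

546


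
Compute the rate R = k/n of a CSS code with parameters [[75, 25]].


Code rate R = k/n
= 25/75
= 0.3333

0.3333


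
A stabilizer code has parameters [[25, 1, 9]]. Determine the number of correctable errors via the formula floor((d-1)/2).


Code parameters: [[25, 1, 9]], distance d = 9.
Number of correctable errors = floor((d-1)/2)
= floor((9 - 1)/2)
= floor(8/2)
= 4

4


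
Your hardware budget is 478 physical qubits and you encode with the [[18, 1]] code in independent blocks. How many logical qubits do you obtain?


Each code block uses 18 physical qubits for 1 logical qubit(s).
Number of complete blocks = floor(478 / 18) = 26
Logical qubits = 26 * 1
= 26

26


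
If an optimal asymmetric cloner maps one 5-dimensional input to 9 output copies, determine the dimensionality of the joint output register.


Output space = H^(tensor 9) where dim(H) = 5
dim = 5^9
= 25 (after 2 factors)
= 125 (after 3 factors)
= 625 (after 4 factors)
= 3125 (after 5 factors)
= 15625 (after 6 factors)
= 78125 (after 7 factors)
= 390625 (after 8 factors)
= 1953125 (after 9 factors)
= 1953125

1953125


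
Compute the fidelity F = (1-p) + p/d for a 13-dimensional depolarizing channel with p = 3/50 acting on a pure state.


F = (1-p) + p/d
= (1 - 0.0600) + 0.0600/13
= 0.9400 + 0.0046
= 0.9446

0.9446


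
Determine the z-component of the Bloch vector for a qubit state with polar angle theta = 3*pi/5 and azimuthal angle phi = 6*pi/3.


theta = 1.8850, phi = 6.2832
r_z = cos(theta) = -0.3090

-0.3090


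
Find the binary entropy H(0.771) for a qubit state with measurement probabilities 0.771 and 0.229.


S = -p*log2(p) - (1-p)*log2(1-p)
p = 0.7710, 1-p = 0.2290
= -0.7710 * log2(0.7710) - 0.2290 * log2(0.2290)
= -(-0.2893) - (-0.4870)
= 0.7763

0.7763


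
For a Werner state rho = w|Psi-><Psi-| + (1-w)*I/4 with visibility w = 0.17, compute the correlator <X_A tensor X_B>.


|Psi-> = (|01> - |10>)/sqrt(2)
For the pure Bell state, <X_A X_B> = -1 (Bell-state Pauli correlator).
The maximally-mixed part I/4 has tr(I/4 * P tensor P) = 0 for any traceless Pauli P.
So <X_A X_B>_rho = w * (-1) + (1 - w) * 0
= 0.17 * (-1)
= -0.1700

-0.1700


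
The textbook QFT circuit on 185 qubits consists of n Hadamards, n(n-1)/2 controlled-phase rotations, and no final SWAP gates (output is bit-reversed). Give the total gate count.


Hadamard gates: 185
Controlled rotations: n*(n-1)/2 = 185*184/2 = 17020
SWAP gates: 0 (omitted)
Total = 185 + 17020
= 17205

17205


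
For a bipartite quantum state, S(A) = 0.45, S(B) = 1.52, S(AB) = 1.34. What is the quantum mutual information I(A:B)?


I(A:B) = S(A) + S(B) - S(AB)
= 0.45 + 1.52 - 1.34
= 0.6300

0.6300


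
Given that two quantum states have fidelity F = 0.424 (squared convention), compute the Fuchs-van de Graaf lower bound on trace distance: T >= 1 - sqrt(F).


Fuchs-van de Graaf (squared-fidelity convention): 1 - sqrt(F) <= T <= sqrt(1 - F).
Lower bound: T >= 1 - sqrt(F)
sqrt(F) = sqrt(0.424) = 0.6512
T >= 1 - 0.6512
T >= 0.3488

0.3488


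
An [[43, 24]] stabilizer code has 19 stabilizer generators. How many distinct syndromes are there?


Each stabilizer generator gives a binary (+1 or -1) measurement outcome.
With 19 independent generators:
Total syndromes = 2^19
= 524288

524288


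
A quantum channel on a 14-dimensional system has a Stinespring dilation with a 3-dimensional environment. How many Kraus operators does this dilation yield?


Tracing out the environment in an orthonormal basis {|i>_E} gives Kraus operators K_i = <i|_E U |0>_E.
Number of Kraus operators = dim(H_env) = d_env
= 3

3


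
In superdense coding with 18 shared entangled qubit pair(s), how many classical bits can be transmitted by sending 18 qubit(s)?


Superdense coding allows 2 classical bits per shared entangled pair.
18 pair(s) -> 2 * 18 = 36 classical bits

36


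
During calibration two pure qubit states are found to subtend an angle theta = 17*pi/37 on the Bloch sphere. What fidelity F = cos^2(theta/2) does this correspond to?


For states separated by angle theta on Bloch sphere:
F = cos^2(theta/2)
theta = 17*pi/37 = 1.4434
theta/2 = 0.7217
cos(theta/2) = 0.7507
F = 0.5635

0.5635


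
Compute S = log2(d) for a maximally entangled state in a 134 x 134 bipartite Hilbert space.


For a maximally entangled state in d x d:
S = log2(d) = log2(134)
= 7.0661

7.0661


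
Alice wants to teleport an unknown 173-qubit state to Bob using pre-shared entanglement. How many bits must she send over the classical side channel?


Quantum teleportation requires 2 classical bits per qubit teleported.
173 qubit(s) -> 2 * 173 = 346 classical bits

346


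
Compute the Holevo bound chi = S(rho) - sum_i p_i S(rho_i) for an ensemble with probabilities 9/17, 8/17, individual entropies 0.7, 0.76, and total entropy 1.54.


chi = S(rho) - sum_i p_i * S(rho_i)
Weighted entropy = 9/17 * 0.7 + 8/17 * 0.76
= 0.7282
chi = 1.54 - 0.7282
= 0.8118

0.8118


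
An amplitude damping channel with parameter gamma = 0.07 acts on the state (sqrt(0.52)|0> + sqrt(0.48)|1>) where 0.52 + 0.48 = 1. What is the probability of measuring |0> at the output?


For amplitude damping with parameter gamma on state sqrt(a)|0> + sqrt(b)|1>:
alpha^2 = 0.52, beta^2 = 0.48
P(|0>) = alpha^2 + gamma * beta^2
= 0.52 + 0.07 * 0.48
= 0.52 + 0.0336
= 0.5536

0.5536


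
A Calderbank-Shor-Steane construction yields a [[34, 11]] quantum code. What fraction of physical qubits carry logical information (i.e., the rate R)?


Code rate R = k/n
= 11/34
= 0.3235

0.3235


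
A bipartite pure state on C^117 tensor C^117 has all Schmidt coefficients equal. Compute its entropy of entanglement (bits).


For a maximally entangled state in d x d:
S = log2(d) = log2(117)
= 6.8704

6.8704


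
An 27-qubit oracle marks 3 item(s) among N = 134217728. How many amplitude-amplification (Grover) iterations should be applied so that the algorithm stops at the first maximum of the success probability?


After j Grover iterations the success probability is P(j) = sin^2((2j+1)*theta), where sin(theta) = sqrt(k/N).
N = 2^27 = 134217728, k = 3
sin(theta) = sqrt(k/N) = 0.0001495049892
theta = arcsin(sqrt(k/N)) = 0.0001495049897 rad
P(j) reaches its first maximum when (2j+1)*theta is as close as possible to pi/2, i.e. j = round(pi/(4*theta) - 1/2).
pi/(4*theta) - 1/2 = 5252.8241
(For comparison, the common estimate pi/4 * sqrt(N/k) = 5253.3241; the exact maximiser is used here.)
Optimal iterations = 5253

5253


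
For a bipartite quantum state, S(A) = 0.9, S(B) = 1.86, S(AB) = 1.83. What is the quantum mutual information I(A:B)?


I(A:B) = S(A) + S(B) - S(AB)
= 0.9 + 1.86 - 1.83
= 0.9300

0.9300


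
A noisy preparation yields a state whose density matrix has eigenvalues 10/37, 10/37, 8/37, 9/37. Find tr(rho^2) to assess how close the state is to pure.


tr(rho^2) = sum of eigenvalues squared
= (10/37)^2 + (10/37)^2 + (8/37)^2 + (9/37)^2
= (100 + 100 + 64 + 81) / 1369
= 345/1369
= 0.2520

0.2520


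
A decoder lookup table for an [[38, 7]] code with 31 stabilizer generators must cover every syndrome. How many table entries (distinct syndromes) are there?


Each stabilizer generator gives a binary (+1 or -1) measurement outcome.
With 31 independent generators:
Total syndromes = 2^31
= 2147483648

2147483648


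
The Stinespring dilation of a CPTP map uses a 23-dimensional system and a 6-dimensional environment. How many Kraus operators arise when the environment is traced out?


Tracing out the environment in an orthonormal basis {|i>_E} gives Kraus operators K_i = <i|_E U |0>_E.
Number of Kraus operators = dim(H_env) = d_env
= 6

6


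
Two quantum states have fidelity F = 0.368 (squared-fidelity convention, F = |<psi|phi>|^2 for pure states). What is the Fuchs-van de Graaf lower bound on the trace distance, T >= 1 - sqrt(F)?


Fuchs-van de Graaf (squared-fidelity convention): 1 - sqrt(F) <= T <= sqrt(1 - F).
Lower bound: T >= 1 - sqrt(F)
sqrt(F) = sqrt(0.368) = 0.6066
T >= 1 - 0.6066
T >= 0.3934

0.3934


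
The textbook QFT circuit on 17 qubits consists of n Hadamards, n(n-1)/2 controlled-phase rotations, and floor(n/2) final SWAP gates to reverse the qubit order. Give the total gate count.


Hadamard gates: 17
Controlled rotations: n*(n-1)/2 = 17*16/2 = 136
SWAP gates: floor(n/2) = floor(17/2) = 8
Total = 17 + 136 + 8
= 161

161


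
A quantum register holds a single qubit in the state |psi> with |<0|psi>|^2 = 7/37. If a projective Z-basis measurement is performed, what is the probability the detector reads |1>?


|alpha|^2 = 7/37 = 0.1892
|beta|^2 = 1 - 7/37 = 30/37 = 0.8108
P(|1>) = |beta|^2 = 0.8108

0.8108


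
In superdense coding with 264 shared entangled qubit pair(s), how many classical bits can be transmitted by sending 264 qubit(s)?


Superdense coding allows 2 classical bits per shared entangled pair.
264 pair(s) -> 2 * 264 = 528 classical bits

528


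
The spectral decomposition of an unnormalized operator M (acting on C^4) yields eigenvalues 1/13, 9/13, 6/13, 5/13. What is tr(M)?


tr(M) = sum of eigenvalues
= 1/13 + 9/13 + 6/13 + 5/13
= 21/13
= 1.6154

1.6154


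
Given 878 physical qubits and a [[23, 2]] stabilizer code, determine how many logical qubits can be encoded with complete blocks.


Each code block uses 23 physical qubits for 2 logical qubit(s).
Number of complete blocks = floor(878 / 23) = 38
Logical qubits = 38 * 2
= 76

76


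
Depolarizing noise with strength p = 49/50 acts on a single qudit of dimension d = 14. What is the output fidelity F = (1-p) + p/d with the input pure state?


F = (1-p) + p/d
= (1 - 0.9800) + 0.9800/14
= 0.0200 + 0.0700
= 0.0900

0.0900


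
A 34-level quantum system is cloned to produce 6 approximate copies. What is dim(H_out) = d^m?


Output space = H^(tensor 6) where dim(H) = 34
dim = 34^6
= 1156 (after 2 factors)
= 39304 (after 3 factors)
= 1336336 (after 4 factors)
= 45435424 (after 5 factors)
= 1544804416 (after 6 factors)
= 1544804416

1544804416


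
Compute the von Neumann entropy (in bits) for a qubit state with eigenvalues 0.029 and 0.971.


S = -p*log2(p) - (1-p)*log2(1-p)
p = 0.0290, 1-p = 0.9710
= -0.0290 * log2(0.0290) - 0.9710 * log2(0.9710)
= -(-0.1481) - (-0.0412)
= 0.1894

0.1894


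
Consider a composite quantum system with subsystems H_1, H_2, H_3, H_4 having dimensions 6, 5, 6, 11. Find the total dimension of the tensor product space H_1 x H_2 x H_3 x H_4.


dim(H_1 x H_2 x H_3 x H_4) = 6 * 5 * 6 * 11
= 30 * 6 * 11
= 180 * 11
= 1980

1980


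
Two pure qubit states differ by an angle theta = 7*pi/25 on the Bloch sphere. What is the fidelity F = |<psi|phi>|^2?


For states separated by angle theta on Bloch sphere:
F = cos^2(theta/2)
theta = 7*pi/25 = 0.8796
theta/2 = 0.4398
cos(theta/2) = 0.9048
F = 0.8187

0.8187


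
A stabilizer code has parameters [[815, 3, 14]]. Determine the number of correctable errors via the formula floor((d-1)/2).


Code parameters: [[815, 3, 14]], distance d = 14.
Number of correctable errors = floor((d-1)/2)
= floor((14 - 1)/2)
= floor(13/2)
= 6

6


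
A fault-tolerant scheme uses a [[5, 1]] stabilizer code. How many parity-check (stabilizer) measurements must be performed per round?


For an [[n,k]] stabilizer code:
Number of stabilizer generators = n - k
= 5 - 1
= 4

4


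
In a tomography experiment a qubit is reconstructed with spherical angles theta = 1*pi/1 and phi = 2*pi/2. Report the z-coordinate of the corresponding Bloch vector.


theta = 3.1416, phi = 3.1416
r_z = cos(theta) = -1.0000

-1.0000


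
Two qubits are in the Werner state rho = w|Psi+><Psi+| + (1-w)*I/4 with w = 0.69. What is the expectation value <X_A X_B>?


|Psi+> = (|01> + |10>)/sqrt(2)
For the pure Bell state, <X_A X_B> = +1 (Bell-state Pauli correlator).
The maximally-mixed part I/4 has tr(I/4 * P tensor P) = 0 for any traceless Pauli P.
So <X_A X_B>_rho = w * (+1) + (1 - w) * 0
= 0.69 * (+1)
= 0.6900

0.6900


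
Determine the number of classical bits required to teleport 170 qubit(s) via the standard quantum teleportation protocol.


Quantum teleportation requires 2 classical bits per qubit teleported.
170 qubit(s) -> 2 * 170 = 340 classical bits

340


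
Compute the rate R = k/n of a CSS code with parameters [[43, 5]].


Code rate R = k/n
= 5/43
= 0.1163

0.1163


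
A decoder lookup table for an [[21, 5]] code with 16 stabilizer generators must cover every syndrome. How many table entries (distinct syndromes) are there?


Each stabilizer generator gives a binary (+1 or -1) measurement outcome.
With 16 independent generators:
Total syndromes = 2^16
= 65536

65536


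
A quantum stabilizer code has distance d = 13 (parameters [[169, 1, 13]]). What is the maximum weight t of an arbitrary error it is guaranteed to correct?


Code parameters: [[169, 1, 13]], distance d = 13.
Number of correctable errors = floor((d-1)/2)
= floor((13 - 1)/2)
= floor(12/2)
= 6

6


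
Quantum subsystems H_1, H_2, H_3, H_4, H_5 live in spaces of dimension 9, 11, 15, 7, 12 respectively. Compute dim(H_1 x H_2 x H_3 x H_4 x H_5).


dim(H_1 x H_2 x H_3 x H_4 x H_5) = 9 * 11 * 15 * 7 * 12
= 99 * 15 * 7 * 12
= 1485 * 7 * 12
= 10395 * 12
= 124740

124740


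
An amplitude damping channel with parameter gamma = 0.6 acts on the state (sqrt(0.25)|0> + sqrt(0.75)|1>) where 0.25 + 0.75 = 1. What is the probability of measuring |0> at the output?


For amplitude damping with parameter gamma on state sqrt(a)|0> + sqrt(b)|1>:
alpha^2 = 0.25, beta^2 = 0.75
P(|0>) = alpha^2 + gamma * beta^2
= 0.25 + 0.6 * 0.75
= 0.25 + 0.4500
= 0.7000

0.7000


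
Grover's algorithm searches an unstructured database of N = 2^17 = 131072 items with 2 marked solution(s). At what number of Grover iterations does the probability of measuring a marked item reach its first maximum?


After j Grover iterations the success probability is P(j) = sin^2((2j+1)*theta), where sin(theta) = sqrt(k/N).
N = 2^17 = 131072, k = 2
sin(theta) = sqrt(k/N) = 0.00390625
theta = arcsin(sqrt(k/N)) = 0.003906259934 rad
P(j) reaches its first maximum when (2j+1)*theta is as close as possible to pi/2, i.e. j = round(pi/(4*theta) - 1/2).
pi/(4*theta) - 1/2 = 200.5614
(For comparison, the common estimate pi/4 * sqrt(N/k) = 201.0619; the exact maximiser is used here.)
Optimal iterations = 201

201


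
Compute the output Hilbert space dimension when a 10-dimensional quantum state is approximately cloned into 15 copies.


Output space = H^(tensor 15) where dim(H) = 10
dim = 10^15
= 100 (after 2 factors)
= 1000 (after 3 factors)
= 10000 (after 4 factors)
= 100000 (after 5 factors)
= 1000000 (after 6 factors)
= 10000000 (after 7 factors)
= 100000000 (after 8 factors)
= 1000000000 (after 9 factors)
= 10000000000 (after 10 factors)
= 100000000000 (after 11 factors)
= 1000000000000 (after 12 factors)
= 10000000000000 (after 13 factors)
= 100000000000000 (after 14 factors)
= 1000000000000000 (after 15 factors)
= 1000000000000000

1000000000000000


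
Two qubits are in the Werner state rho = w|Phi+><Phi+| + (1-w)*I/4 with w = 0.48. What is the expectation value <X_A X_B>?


|Phi+> = (|00> + |11>)/sqrt(2)
For the pure Bell state, <X_A X_B> = +1 (Bell-state Pauli correlator).
The maximally-mixed part I/4 has tr(I/4 * P tensor P) = 0 for any traceless Pauli P.
So <X_A X_B>_rho = w * (+1) + (1 - w) * 0
= 0.48 * (+1)
= 0.4800

0.4800


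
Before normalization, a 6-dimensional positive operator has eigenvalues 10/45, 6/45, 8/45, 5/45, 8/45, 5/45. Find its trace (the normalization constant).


tr(M) = sum of eigenvalues
= 10/45 + 6/45 + 8/45 + 5/45 + 8/45 + 5/45
= 42/45
= 0.9333

0.9333


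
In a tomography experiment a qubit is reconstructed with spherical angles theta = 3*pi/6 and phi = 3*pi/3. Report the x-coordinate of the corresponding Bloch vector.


theta = 1.5708, phi = 3.1416
r_x = sin(theta)*cos(phi) = 1.0000 * -1.0000
r_x = -1.0000

-1.0000


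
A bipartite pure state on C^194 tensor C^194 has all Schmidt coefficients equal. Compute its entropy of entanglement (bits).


For a maximally entangled state in d x d:
S = log2(d) = log2(194)
= 7.5999

7.5999


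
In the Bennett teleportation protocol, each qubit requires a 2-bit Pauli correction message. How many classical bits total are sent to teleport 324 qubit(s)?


Quantum teleportation requires 2 classical bits per qubit teleported.
324 qubit(s) -> 2 * 324 = 648 classical bits

648


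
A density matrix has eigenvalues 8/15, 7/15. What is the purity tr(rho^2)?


tr(rho^2) = sum of eigenvalues squared
= (8/15)^2 + (7/15)^2
= (64 + 49) / 225
= 113/225
= 0.5022

0.5022


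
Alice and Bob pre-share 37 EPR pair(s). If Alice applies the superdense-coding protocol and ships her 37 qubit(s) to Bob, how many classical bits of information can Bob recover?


Superdense coding allows 2 classical bits per shared entangled pair.
37 pair(s) -> 2 * 37 = 74 classical bits

74


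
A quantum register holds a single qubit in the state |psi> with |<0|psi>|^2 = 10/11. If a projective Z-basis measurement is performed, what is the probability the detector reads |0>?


|alpha|^2 = 10/11 = 0.9091
|beta|^2 = 1 - 10/11 = 1/11 = 0.0909
P(|0>) = |alpha|^2 = 0.9091

0.9091


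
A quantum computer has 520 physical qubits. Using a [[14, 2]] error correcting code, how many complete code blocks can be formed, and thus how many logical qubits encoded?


Each code block uses 14 physical qubits for 2 logical qubit(s).
Number of complete blocks = floor(520 / 14) = 37
Logical qubits = 37 * 2
= 74

74


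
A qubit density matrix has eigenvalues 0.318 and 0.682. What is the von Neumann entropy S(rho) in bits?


S = -p*log2(p) - (1-p)*log2(1-p)
p = 0.3180, 1-p = 0.6820
= -0.3180 * log2(0.3180) - 0.6820 * log2(0.6820)
= -(-0.5256) - (-0.3766)
= 0.9022

0.9022


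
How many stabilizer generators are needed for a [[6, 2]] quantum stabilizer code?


For an [[n,k]] stabilizer code:
Number of stabilizer generators = n - k
= 6 - 2
= 4

4


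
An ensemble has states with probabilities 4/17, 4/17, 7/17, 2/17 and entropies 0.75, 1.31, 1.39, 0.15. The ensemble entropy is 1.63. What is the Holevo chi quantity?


chi = S(rho) - sum_i p_i * S(rho_i)
Weighted entropy = 4/17 * 0.75 + 4/17 * 1.31 + 7/17 * 1.39 + 2/17 * 0.15
= 1.0747
chi = 1.63 - 1.0747
= 0.5553

0.5553


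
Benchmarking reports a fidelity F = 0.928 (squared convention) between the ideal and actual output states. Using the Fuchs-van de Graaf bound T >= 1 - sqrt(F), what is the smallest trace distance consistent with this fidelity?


Fuchs-van de Graaf (squared-fidelity convention): 1 - sqrt(F) <= T <= sqrt(1 - F).
Lower bound: T >= 1 - sqrt(F)
sqrt(F) = sqrt(0.928) = 0.9633
T >= 1 - 0.9633
T >= 0.0367

0.0367


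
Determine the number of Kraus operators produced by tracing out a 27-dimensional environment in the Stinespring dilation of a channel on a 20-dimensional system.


Tracing out the environment in an orthonormal basis {|i>_E} gives Kraus operators K_i = <i|_E U |0>_E.
Number of Kraus operators = dim(H_env) = d_env
= 27

27


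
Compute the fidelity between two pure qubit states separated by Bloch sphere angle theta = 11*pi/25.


For states separated by angle theta on Bloch sphere:
F = cos^2(theta/2)
theta = 11*pi/25 = 1.3823
theta/2 = 0.6912
cos(theta/2) = 0.7705
F = 0.5937

0.5937


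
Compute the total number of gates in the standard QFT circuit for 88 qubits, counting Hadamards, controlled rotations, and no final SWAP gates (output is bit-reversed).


Hadamard gates: 88
Controlled rotations: n*(n-1)/2 = 88*87/2 = 3828
SWAP gates: 0 (omitted)
Total = 88 + 3828
= 3916

3916


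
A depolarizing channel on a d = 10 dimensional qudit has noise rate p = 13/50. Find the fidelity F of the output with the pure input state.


F = (1-p) + p/d
= (1 - 0.2600) + 0.2600/10
= 0.7400 + 0.0260
= 0.7660

0.7660


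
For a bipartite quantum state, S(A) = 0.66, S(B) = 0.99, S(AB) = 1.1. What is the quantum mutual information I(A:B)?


I(A:B) = S(A) + S(B) - S(AB)
= 0.66 + 0.99 - 1.1
= 0.5500

0.5500


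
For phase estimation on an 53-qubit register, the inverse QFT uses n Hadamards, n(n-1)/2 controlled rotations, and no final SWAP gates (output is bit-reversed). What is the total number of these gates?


Hadamard gates: 53
Controlled rotations: n*(n-1)/2 = 53*52/2 = 1378
SWAP gates: 0 (omitted)
Total = 53 + 1378
= 1431

1431


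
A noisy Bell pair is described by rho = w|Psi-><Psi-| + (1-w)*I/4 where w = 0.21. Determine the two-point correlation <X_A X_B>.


|Psi-> = (|01> - |10>)/sqrt(2)
For the pure Bell state, <X_A X_B> = -1 (Bell-state Pauli correlator).
The maximally-mixed part I/4 has tr(I/4 * P tensor P) = 0 for any traceless Pauli P.
So <X_A X_B>_rho = w * (-1) + (1 - w) * 0
= 0.21 * (-1)
= -0.2100

-0.2100


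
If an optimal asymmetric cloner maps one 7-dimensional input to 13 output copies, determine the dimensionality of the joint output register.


Output space = H^(tensor 13) where dim(H) = 7
dim = 7^13
= 49 (after 2 factors)
= 343 (after 3 factors)
= 2401 (after 4 factors)
= 16807 (after 5 factors)
= 117649 (after 6 factors)
= 823543 (after 7 factors)
= 5764801 (after 8 factors)
= 40353607 (after 9 factors)
= 282475249 (after 10 factors)
= 1977326743 (after 11 factors)
= 13841287201 (after 12 factors)
= 96889010407 (after 13 factors)
= 96889010407

96889010407


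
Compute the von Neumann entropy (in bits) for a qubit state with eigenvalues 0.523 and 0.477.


S = -p*log2(p) - (1-p)*log2(1-p)
p = 0.5230, 1-p = 0.4770
= -0.5230 * log2(0.5230) - 0.4770 * log2(0.4770)
= -(-0.4891) - (-0.5094)
= 0.9985

0.9985


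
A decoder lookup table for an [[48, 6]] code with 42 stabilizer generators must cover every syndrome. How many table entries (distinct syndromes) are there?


Each stabilizer generator gives a binary (+1 or -1) measurement outcome.
With 42 independent generators:
Total syndromes = 2^42
= 4398046511104

4398046511104


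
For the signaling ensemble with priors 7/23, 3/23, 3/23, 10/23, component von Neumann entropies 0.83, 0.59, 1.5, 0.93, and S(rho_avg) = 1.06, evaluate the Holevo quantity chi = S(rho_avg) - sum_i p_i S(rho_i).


chi = S(rho) - sum_i p_i * S(rho_i)
Weighted entropy = 7/23 * 0.83 + 3/23 * 0.59 + 3/23 * 1.5 + 10/23 * 0.93
= 0.9296
chi = 1.06 - 0.9296
= 0.1304

0.1304


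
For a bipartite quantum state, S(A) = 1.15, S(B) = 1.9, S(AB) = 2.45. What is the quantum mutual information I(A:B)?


I(A:B) = S(A) + S(B) - S(AB)
= 1.15 + 1.9 - 2.45
= 0.6000

0.6000


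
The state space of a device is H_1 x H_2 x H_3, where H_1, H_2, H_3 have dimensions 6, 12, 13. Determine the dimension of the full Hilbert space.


dim(H_1 x H_2 x H_3) = 6 * 12 * 13
= 72 * 13
= 936

936


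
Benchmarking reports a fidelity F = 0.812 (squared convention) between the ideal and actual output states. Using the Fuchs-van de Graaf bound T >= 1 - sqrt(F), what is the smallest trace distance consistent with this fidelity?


Fuchs-van de Graaf (squared-fidelity convention): 1 - sqrt(F) <= T <= sqrt(1 - F).
Lower bound: T >= 1 - sqrt(F)
sqrt(F) = sqrt(0.812) = 0.9011
T >= 1 - 0.9011
T >= 0.0989

0.0989


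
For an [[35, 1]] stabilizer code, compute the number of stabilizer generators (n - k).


For an [[n,k]] stabilizer code:
Number of stabilizer generators = n - k
= 35 - 1
= 34

34


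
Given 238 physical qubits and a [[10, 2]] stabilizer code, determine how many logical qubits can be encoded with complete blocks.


Each code block uses 10 physical qubits for 2 logical qubit(s).
Number of complete blocks = floor(238 / 10) = 23
Logical qubits = 23 * 2
= 46

46


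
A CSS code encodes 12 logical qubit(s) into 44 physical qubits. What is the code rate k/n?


Code rate R = k/n
= 12/44
= 0.2727

0.2727


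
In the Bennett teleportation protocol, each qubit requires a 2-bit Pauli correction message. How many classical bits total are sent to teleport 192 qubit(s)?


Quantum teleportation requires 2 classical bits per qubit teleported.
192 qubit(s) -> 2 * 192 = 384 classical bits

384


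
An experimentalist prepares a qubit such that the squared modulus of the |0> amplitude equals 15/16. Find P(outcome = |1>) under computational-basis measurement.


|alpha|^2 = 15/16 = 0.9375
|beta|^2 = 1 - 15/16 = 1/16 = 0.0625
P(|1>) = |beta|^2 = 0.0625

0.0625


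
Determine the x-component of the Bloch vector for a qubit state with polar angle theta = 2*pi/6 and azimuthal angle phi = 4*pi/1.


theta = 1.0472, phi = 12.5664
r_x = sin(theta)*cos(phi) = 0.8660 * 1.0000
r_x = 0.8660

0.8660


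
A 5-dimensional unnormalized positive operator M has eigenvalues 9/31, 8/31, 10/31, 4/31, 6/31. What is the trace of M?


tr(M) = sum of eigenvalues
= 9/31 + 8/31 + 10/31 + 4/31 + 6/31
= 37/31
= 1.1935

1.1935


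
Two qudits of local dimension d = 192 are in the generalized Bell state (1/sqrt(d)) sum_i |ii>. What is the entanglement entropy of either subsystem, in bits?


For a maximally entangled state in d x d:
S = log2(d) = log2(192)
= 7.5850

7.5850


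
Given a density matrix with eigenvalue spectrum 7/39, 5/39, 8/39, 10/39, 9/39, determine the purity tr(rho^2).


tr(rho^2) = sum of eigenvalues squared
= (7/39)^2 + (5/39)^2 + (8/39)^2 + (10/39)^2 + (9/39)^2
= (49 + 25 + 64 + 100 + 81) / 1521
= 319/1521
= 0.2097

0.2097


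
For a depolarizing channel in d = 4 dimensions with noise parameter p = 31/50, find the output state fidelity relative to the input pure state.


F = (1-p) + p/d
= (1 - 0.6200) + 0.6200/4
= 0.3800 + 0.1550
= 0.5350

0.5350


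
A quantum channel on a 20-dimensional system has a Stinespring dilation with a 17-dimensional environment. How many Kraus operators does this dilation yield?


Tracing out the environment in an orthonormal basis {|i>_E} gives Kraus operators K_i = <i|_E U |0>_E.
Number of Kraus operators = dim(H_env) = d_env
= 17

17


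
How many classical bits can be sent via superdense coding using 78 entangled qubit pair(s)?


Superdense coding allows 2 classical bits per shared entangled pair.
78 pair(s) -> 2 * 78 = 156 classical bits

156


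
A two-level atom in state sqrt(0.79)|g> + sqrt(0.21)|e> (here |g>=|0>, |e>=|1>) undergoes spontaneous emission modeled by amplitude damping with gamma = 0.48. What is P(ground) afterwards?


For amplitude damping with parameter gamma on state sqrt(a)|0> + sqrt(b)|1>:
alpha^2 = 0.79, beta^2 = 0.21
P(|0>) = alpha^2 + gamma * beta^2
= 0.79 + 0.48 * 0.21
= 0.79 + 0.1008
= 0.8908

0.8908


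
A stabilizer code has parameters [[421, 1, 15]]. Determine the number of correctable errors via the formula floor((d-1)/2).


Code parameters: [[421, 1, 15]], distance d = 15.
Number of correctable errors = floor((d-1)/2)
= floor((15 - 1)/2)
= floor(14/2)
= 7

7


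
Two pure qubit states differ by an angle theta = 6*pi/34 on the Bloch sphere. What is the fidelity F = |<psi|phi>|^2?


For states separated by angle theta on Bloch sphere:
F = cos^2(theta/2)
theta = 6*pi/34 = 0.5544
theta/2 = 0.2772
cos(theta/2) = 0.9618
F = 0.9251

0.9251


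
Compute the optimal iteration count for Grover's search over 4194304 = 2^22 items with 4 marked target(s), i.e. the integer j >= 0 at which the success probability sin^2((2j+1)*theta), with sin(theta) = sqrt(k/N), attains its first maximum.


After j Grover iterations the success probability is P(j) = sin^2((2j+1)*theta), where sin(theta) = sqrt(k/N).
N = 2^22 = 4194304, k = 4
sin(theta) = sqrt(k/N) = 0.0009765625
theta = arcsin(sqrt(k/N)) = 0.0009765626552 rad
P(j) reaches its first maximum when (2j+1)*theta is as close as possible to pi/2, i.e. j = round(pi/(4*theta) - 1/2).
pi/(4*theta) - 1/2 = 803.7476
(For comparison, the common estimate pi/4 * sqrt(N/k) = 804.2477; the exact maximiser is used here.)
Optimal iterations = 804

804


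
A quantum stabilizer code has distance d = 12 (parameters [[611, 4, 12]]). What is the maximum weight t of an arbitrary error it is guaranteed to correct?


Code parameters: [[611, 4, 12]], distance d = 12.
Number of correctable errors = floor((d-1)/2)
= floor((12 - 1)/2)
= floor(11/2)
= 5

5


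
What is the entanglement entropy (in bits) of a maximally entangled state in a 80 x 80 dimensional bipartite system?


For a maximally entangled state in d x d:
S = log2(d) = log2(80)
= 6.3219

6.3219


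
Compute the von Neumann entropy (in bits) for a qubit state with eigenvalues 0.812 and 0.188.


S = -p*log2(p) - (1-p)*log2(1-p)
p = 0.8120, 1-p = 0.1880
= -0.8120 * log2(0.8120) - 0.1880 * log2(0.1880)
= -(-0.2440) - (-0.4533)
= 0.6973

0.6973


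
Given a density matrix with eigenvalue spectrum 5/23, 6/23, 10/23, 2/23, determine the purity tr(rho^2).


tr(rho^2) = sum of eigenvalues squared
= (5/23)^2 + (6/23)^2 + (10/23)^2 + (2/23)^2
= (25 + 36 + 100 + 4) / 529
= 165/529
= 0.3119

0.3119


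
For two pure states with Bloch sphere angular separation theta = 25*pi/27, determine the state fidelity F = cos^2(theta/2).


For states separated by angle theta on Bloch sphere:
F = cos^2(theta/2)
theta = 25*pi/27 = 2.9089
theta/2 = 1.4544
cos(theta/2) = 0.1161
F = 0.0135

0.0135


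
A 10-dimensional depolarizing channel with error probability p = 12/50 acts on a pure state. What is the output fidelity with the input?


F = (1-p) + p/d
= (1 - 0.2400) + 0.2400/10
= 0.7600 + 0.0240
= 0.7840

0.7840


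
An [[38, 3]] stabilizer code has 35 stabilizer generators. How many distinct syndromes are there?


Each stabilizer generator gives a binary (+1 or -1) measurement outcome.
With 35 independent generators:
Total syndromes = 2^35
= 34359738368

34359738368


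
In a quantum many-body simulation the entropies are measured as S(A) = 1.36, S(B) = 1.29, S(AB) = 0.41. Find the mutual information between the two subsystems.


I(A:B) = S(A) + S(B) - S(AB)
= 1.36 + 1.29 - 0.41
= 2.2400

2.2400


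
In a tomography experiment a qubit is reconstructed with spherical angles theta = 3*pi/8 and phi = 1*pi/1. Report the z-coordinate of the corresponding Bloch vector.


theta = 1.1781, phi = 3.1416
r_z = cos(theta) = 0.3827

0.3827


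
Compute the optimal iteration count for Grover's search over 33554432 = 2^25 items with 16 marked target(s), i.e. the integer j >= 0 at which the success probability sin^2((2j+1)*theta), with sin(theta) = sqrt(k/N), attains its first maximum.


After j Grover iterations the success probability is P(j) = sin^2((2j+1)*theta), where sin(theta) = sqrt(k/N).
N = 2^25 = 33554432, k = 16
sin(theta) = sqrt(k/N) = 0.000690533966
theta = arcsin(sqrt(k/N)) = 0.0006905340209 rad
P(j) reaches its first maximum when (2j+1)*theta is as close as possible to pi/2, i.e. j = round(pi/(4*theta) - 1/2).
pi/(4*theta) - 1/2 = 1136.8779
(For comparison, the common estimate pi/4 * sqrt(N/k) = 1137.3780; the exact maximiser is used here.)
Optimal iterations = 1137

1137


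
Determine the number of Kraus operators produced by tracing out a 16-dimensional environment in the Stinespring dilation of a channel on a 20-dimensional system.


Tracing out the environment in an orthonormal basis {|i>_E} gives Kraus operators K_i = <i|_E U |0>_E.
Number of Kraus operators = dim(H_env) = d_env
= 16

16


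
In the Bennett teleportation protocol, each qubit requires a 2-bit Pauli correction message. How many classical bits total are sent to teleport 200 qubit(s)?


Quantum teleportation requires 2 classical bits per qubit teleported.
200 qubit(s) -> 2 * 200 = 400 classical bits

400


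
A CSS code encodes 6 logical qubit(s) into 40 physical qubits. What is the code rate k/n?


Code rate R = k/n
= 6/40
= 0.1500

0.1500


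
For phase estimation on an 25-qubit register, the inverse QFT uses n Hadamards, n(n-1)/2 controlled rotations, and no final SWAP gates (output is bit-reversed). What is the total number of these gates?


Hadamard gates: 25
Controlled rotations: n*(n-1)/2 = 25*24/2 = 300
SWAP gates: 0 (omitted)
Total = 25 + 300
= 325

325


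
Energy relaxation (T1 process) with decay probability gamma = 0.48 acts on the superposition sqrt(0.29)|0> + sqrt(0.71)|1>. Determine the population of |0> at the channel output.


For amplitude damping with parameter gamma on state sqrt(a)|0> + sqrt(b)|1>:
alpha^2 = 0.29, beta^2 = 0.71
P(|0>) = alpha^2 + gamma * beta^2
= 0.29 + 0.48 * 0.71
= 0.29 + 0.3408
= 0.6308

0.6308


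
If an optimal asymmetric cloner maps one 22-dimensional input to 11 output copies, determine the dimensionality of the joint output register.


Output space = H^(tensor 11) where dim(H) = 22
dim = 22^11
= 484 (after 2 factors)
= 10648 (after 3 factors)
= 234256 (after 4 factors)
= 5153632 (after 5 factors)
= 113379904 (after 6 factors)
= 2494357888 (after 7 factors)
= 54875873536 (after 8 factors)
= 1207269217792 (after 9 factors)
= 26559922791424 (after 10 factors)
= 584318301411328 (after 11 factors)
= 584318301411328

584318301411328


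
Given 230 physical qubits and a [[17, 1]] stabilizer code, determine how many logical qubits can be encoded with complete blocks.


Each code block uses 17 physical qubits for 1 logical qubit(s).
Number of complete blocks = floor(230 / 17) = 13
Logical qubits = 13 * 1
= 13

13


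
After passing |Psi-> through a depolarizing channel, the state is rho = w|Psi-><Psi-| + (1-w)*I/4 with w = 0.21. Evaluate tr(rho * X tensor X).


|Psi-> = (|01> - |10>)/sqrt(2)
For the pure Bell state, <X_A X_B> = -1 (Bell-state Pauli correlator).
The maximally-mixed part I/4 has tr(I/4 * P tensor P) = 0 for any traceless Pauli P.
So <X_A X_B>_rho = w * (-1) + (1 - w) * 0
= 0.21 * (-1)
= -0.2100

-0.2100


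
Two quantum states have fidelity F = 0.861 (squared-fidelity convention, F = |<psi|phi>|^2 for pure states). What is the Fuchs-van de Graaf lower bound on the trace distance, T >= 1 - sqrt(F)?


Fuchs-van de Graaf (squared-fidelity convention): 1 - sqrt(F) <= T <= sqrt(1 - F).
Lower bound: T >= 1 - sqrt(F)
sqrt(F) = sqrt(0.861) = 0.9279
T >= 1 - 0.9279
T >= 0.0721

0.0721


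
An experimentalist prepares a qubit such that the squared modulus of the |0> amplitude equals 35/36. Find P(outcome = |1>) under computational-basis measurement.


|alpha|^2 = 35/36 = 0.9722
|beta|^2 = 1 - 35/36 = 1/36 = 0.0278
P(|1>) = |beta|^2 = 0.0278

0.0278


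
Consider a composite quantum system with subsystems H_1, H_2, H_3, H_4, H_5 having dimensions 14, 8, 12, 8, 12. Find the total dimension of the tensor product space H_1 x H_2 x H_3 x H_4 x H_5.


dim(H_1 x H_2 x H_3 x H_4 x H_5) = 14 * 8 * 12 * 8 * 12
= 112 * 12 * 8 * 12
= 1344 * 8 * 12
= 10752 * 12
= 129024

129024


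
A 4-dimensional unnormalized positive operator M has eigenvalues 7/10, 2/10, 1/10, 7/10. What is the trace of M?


tr(M) = sum of eigenvalues
= 7/10 + 2/10 + 1/10 + 7/10
= 17/10
= 1.7000

1.7000


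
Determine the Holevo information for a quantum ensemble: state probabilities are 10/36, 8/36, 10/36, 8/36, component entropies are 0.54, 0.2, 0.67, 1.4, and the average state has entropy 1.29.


chi = S(rho) - sum_i p_i * S(rho_i)
Weighted entropy = 10/36 * 0.54 + 8/36 * 0.2 + 10/36 * 0.67 + 8/36 * 1.4
= 0.6917
chi = 1.29 - 0.6917
= 0.5983

0.5983


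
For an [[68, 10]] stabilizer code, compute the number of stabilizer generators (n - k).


For an [[n,k]] stabilizer code:
Number of stabilizer generators = n - k
= 68 - 10
= 58

58


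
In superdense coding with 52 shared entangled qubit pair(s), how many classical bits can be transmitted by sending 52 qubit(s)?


Superdense coding allows 2 classical bits per shared entangled pair.
52 pair(s) -> 2 * 52 = 104 classical bits

104


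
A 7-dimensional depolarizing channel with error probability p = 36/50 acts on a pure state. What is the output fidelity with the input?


F = (1-p) + p/d
= (1 - 0.7200) + 0.7200/7
= 0.2800 + 0.1029
= 0.3829

0.3829


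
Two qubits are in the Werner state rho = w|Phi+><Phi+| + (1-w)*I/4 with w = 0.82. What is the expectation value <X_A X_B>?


|Phi+> = (|00> + |11>)/sqrt(2)
For the pure Bell state, <X_A X_B> = +1 (Bell-state Pauli correlator).
The maximally-mixed part I/4 has tr(I/4 * P tensor P) = 0 for any traceless Pauli P.
So <X_A X_B>_rho = w * (+1) + (1 - w) * 0
= 0.82 * (+1)
= 0.8200

0.8200


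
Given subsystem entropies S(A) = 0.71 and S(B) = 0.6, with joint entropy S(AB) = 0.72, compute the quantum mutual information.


I(A:B) = S(A) + S(B) - S(AB)
= 0.71 + 0.6 - 0.72
= 0.5900

0.5900


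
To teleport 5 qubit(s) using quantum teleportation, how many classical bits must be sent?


Quantum teleportation requires 2 classical bits per qubit teleported.
5 qubit(s) -> 2 * 5 = 10 classical bits

10


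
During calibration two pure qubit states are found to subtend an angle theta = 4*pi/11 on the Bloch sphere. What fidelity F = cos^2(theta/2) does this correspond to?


For states separated by angle theta on Bloch sphere:
F = cos^2(theta/2)
theta = 4*pi/11 = 1.1424
theta/2 = 0.5712
cos(theta/2) = 0.8413
F = 0.7077

0.7077
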